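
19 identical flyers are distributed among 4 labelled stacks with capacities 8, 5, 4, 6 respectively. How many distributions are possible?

35

By stars and bars, unrestricted non-negative solutions to x_1+…+x_4 = 19 number C(19+3,3) = 1540.
Subtract solutions that violate a single cap (substitute x_i' = x_i − (cap_i+1)): x_1 ≥ 9 gives C(13,3) = 286; x_2 ≥ 6 gives C(16,3) = 560; x_3 ≥ 5 gives C(17,3) = 680; x_4 ≥ 7 gives C(15,3) = 455. Together 1981.
Add back pairs where two caps are both exceeded: 35 + 56 + 20 + 165 + 84 + 120 = 480.
Subtract triples: 0 + 0 + 0 + 4 = 4.
By inclusion–exclusion the count is 1540 − 1981 + 480 − 4 = 35.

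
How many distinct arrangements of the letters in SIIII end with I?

With the last slot taken by I, it remains to arrange the other 4 letters (SIII).
Those 4 letters have I appearing 3 times, giving (4)!/(3!) = 4.

4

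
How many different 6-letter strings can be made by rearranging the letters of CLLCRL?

60

The 6 letters of CLLCRL have repeats: C appearing twice and L appearing 3 times.
The number of distinct arrangements is 6!/(3!·2!) = 720/12 = 60.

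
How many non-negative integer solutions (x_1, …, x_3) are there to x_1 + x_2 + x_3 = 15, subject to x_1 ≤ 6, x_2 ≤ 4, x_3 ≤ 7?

6

Without the upper bounds there are C(17,2) = 136 ways to split 15 among 3 variables.
Subtract solutions that violate a single cap (substitute x_i' = x_i − (cap_i+1)): x_1 ≥ 7 gives C(10,2) = 45; x_2 ≥ 5 gives C(12,2) = 66; x_3 ≥ 8 gives C(9,2) = 36. Together 147.
Add back pairs where two caps are both exceeded: 10 + 1 + 6 = 17.
By inclusion–exclusion the count is 136 − 147 + 17 = 6.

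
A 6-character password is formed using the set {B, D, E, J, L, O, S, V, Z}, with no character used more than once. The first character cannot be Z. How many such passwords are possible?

53760

The first character has 9−1 = 8 choices (anything except Z).
The remaining 5 characters are filled from the other 8 symbols without repetition: 8 × 7 × 6 × 5 × 4 = 6720.
Total: 8 × 6720 = 53760.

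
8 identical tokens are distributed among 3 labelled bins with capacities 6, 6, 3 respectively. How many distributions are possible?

24

Ignoring the caps, the number of non-negative solutions to x_1+…+x_3 = 8 is C(10,2) = 45.
Subtract solutions that violate a single cap (substitute x_i' = x_i − (cap_i+1)): x_1 ≥ 7 gives C(3,2) = 3; x_2 ≥ 7 gives C(3,2) = 3; x_3 ≥ 4 gives C(6,2) = 15. Together 21.
No two caps can be exceeded simultaneously, so the pair terms are all 0.
By inclusion–exclusion the count is 45 − 21 + 0 = 24.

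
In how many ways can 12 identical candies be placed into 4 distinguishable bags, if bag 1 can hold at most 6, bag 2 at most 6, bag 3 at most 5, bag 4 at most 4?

145

Ignoring the caps, the number of non-negative solutions to x_1+…+x_4 = 12 is C(15,3) = 455.
Subtract solutions that violate a single cap (substitute x_i' = x_i − (cap_i+1)): x_1 ≥ 7 gives C(8,3) = 56; x_2 ≥ 7 gives C(8,3) = 56; x_3 ≥ 6 gives C(9,3) = 84; x_4 ≥ 5 gives C(10,3) = 120. Together 316.
Add back pairs where two caps are both exceeded: 0 + 0 + 1 + 0 + 1 + 4 = 6.
By inclusion–exclusion the count is 455 − 316 + 6 = 145.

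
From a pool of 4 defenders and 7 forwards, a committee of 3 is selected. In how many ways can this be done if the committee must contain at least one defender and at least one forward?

126

With no constraint there are C(11,3) = 165 possible selections.
Subtract selections that omit an entire group: no defenders → C(7,3) = 35; no forwards → C(4,3) = 4.
Both groups omitted at once is impossible, so 165 − 39 = 126.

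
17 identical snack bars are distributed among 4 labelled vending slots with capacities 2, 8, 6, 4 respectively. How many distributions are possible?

19

By stars and bars, unrestricted non-negative solutions to x_1+…+x_4 = 17 number C(17+3,3) = 1140.
Subtract solutions that violate a single cap (substitute x_i' = x_i − (cap_i+1)): x_1 ≥ 3 gives C(17,3) = 680; x_2 ≥ 9 gives C(11,3) = 165; x_3 ≥ 7 gives C(13,3) = 286; x_4 ≥ 5 gives C(15,3) = 455. Together 1586.
Add back pairs where two caps are both exceeded: 56 + 120 + 220 + 4 + 20 + 56 = 476.
Subtract triples: 0 + 1 + 10 + 0 = 11.
By inclusion–exclusion the count is 1140 − 1586 + 476 − 11 = 19.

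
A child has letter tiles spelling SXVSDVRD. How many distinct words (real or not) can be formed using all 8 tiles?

Letter multiplicities in SXVSDVRD: D×2, R×1, S×2, V×2, X×1.
The number of distinct arrangements is 8!/(2!·2!·2!) = 40320/8 = 5040.

5040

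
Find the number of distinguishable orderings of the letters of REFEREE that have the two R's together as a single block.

30

Treat the 2 copies of R as a single block. The multiset to arrange is then {RR, E, E, E, E, F}, 6 items in all.
That gives (6)!/(4!) = 30 arrangements.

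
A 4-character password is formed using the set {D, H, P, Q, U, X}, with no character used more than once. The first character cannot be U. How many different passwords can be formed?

300

The first character has 6−1 = 5 choices (anything except U).
The remaining 3 characters are filled from the other 5 symbols without repetition: 5 × 4 × 3 = 60.
Total: 5 × 60 = 300.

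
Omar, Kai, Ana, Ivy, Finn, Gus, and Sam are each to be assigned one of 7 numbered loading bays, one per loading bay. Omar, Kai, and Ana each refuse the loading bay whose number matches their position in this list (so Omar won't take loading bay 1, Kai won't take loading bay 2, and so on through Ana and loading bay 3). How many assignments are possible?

3216

Let Aᵢ (for i ∈ {1, 2, 3}) be the placements that put person i in their forbidden loading bay. Any j of these fix j positions, leaving (7−j)! ways to fill the rest, and there are C(3,j) ways to pick which j.
By inclusion–exclusion, the number of valid placements is Σ_{j=0}^{3} (−1)^j C(3,j)·(7−j)!.
Computing: 5040 − 2160 + 360 − 24 = 3216.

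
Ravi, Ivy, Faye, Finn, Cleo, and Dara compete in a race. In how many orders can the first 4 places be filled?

360

There are 6 choices for 1st place, 5 for 2nd, and so on down to 3 for position 4.
That gives 6 × 5 × 4 × 3 = 360.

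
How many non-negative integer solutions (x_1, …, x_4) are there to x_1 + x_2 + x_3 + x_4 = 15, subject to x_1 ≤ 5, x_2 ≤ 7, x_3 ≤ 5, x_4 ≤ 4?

78

Ignoring the caps, the number of non-negative solutions to x_1+…+x_4 = 15 is C(18,3) = 816.
Subtract solutions that violate a single cap (substitute x_i' = x_i − (cap_i+1)): x_1 ≥ 6 gives C(12,3) = 220; x_2 ≥ 8 gives C(10,3) = 120; x_3 ≥ 6 gives C(12,3) = 220; x_4 ≥ 5 gives C(13,3) = 286. Together 846.
Add back pairs where two caps are both exceeded: 4 + 20 + 35 + 4 + 10 + 35 = 108.
By inclusion–exclusion the count is 816 − 846 + 108 = 78.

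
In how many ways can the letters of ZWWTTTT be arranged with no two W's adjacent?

Total arrangements of ZWWTTTT: 7!/(4!·2!) = 105.
If the two W's are adjacent, glue them into one block, leaving 6 items to arrange: (6)!/(4!) = 30 ways.
Hence 105 − 30 = 75.

75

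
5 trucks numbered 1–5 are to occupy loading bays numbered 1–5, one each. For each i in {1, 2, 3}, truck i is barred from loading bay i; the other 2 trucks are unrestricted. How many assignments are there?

Let Aᵢ (for i ∈ {1, 2, 3}) be the placements that put truck i in its forbidden loading bay. Any j of these fix j positions, leaving (5−j)! ways to fill the rest, and there are C(3,j) ways to pick which j.
By inclusion–exclusion, the number of valid placements is Σ_{j=0}^{3} (−1)^j C(3,j)·(5−j)!.
Computing: 120 − 72 + 18 − 2 = 64.

64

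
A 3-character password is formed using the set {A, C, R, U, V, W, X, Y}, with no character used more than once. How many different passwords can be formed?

Choose and order 3 of the 8 symbols: the first character has 8 options, the next 7, then 6.
That product is 8 × 7 × 6 = 336.

336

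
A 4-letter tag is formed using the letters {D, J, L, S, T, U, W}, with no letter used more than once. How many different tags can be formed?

840

Choose and order 4 of the 7 symbols: the first letter has 7 options, the next 6, then 5, 4.
That product is 7 × 6 × 5 × 4 = 840.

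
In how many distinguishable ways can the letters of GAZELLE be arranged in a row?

Letter multiplicities in GAZELLE: A×1, E×2, G×1, L×2, Z×1.
So there are 7! / (2!·2!) = 1260 distinguishable arrangements.

1260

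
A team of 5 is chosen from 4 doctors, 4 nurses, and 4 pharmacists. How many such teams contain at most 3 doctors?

Split by how many doctors are chosen (0 through 3).
Sum: C(4,0)·C(8,5) + C(4,1)·C(8,4) + C(4,2)·C(8,3) + C(4,3)·C(8,2) = 56 + 280 + 336 + 112 = 784.

784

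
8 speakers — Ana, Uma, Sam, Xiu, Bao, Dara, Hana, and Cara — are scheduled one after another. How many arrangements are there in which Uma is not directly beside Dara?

There are 8! = 40320 arrangements in all. If Uma and Dara are adjacent, merging them into one block gives 2·(7)! = 10080 arrangements.
So 40320 − 10080 = 30240 arrangements keep them apart.

30240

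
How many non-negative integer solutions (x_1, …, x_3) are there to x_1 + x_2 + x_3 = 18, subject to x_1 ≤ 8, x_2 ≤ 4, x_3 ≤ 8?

6

By stars and bars, unrestricted non-negative solutions to x_1+…+x_3 = 18 number C(18+2,2) = 190.
Subtract solutions that violate a single cap (substitute x_i' = x_i − (cap_i+1)): x_1 ≥ 9 gives C(11,2) = 55; x_2 ≥ 5 gives C(15,2) = 105; x_3 ≥ 9 gives C(11,2) = 55. Together 215.
Add back pairs where two caps are both exceeded: 15 + 1 + 15 = 31.
By inclusion–exclusion the count is 190 − 215 + 31 = 6.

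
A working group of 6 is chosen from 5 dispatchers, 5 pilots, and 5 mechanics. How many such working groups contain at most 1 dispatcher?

1470

Split by how many dispatchers are chosen (0 through 1).
Sum: C(5,0)·C(10,6) + C(5,1)·C(10,5) = 210 + 1260 = 1470.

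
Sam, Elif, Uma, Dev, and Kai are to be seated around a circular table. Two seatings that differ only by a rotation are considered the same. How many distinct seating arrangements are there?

24

Seat Sam anywhere (absorbing the rotational symmetry), then permute the other 4: (4)! = 24.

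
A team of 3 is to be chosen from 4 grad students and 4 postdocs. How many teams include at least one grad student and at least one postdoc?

48

Unrestricted: C(8,3) = 56 ways to pick any 3 of the 8.
Subtract selections that omit an entire group: no grad students → C(4,3) = 4; no postdocs → C(4,3) = 4.
Both groups omitted at once is impossible, so 56 − 8 = 48.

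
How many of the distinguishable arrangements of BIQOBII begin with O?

Fix O in the first position and arrange the remaining 6 letters.
Those 6 letters have B appearing twice and I appearing 3 times, giving (6)!/(3!·2!) = 60.

60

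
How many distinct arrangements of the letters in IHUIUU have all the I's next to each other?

Treat the 2 copies of I as a single block. The multiset to arrange is then {II, H, U, U, U}, 5 items in all.
That gives (5)!/(3!) = 20 arrangements.

20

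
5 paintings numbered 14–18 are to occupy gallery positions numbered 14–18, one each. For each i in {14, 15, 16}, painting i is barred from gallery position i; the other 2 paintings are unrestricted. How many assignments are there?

64

Let Aᵢ (for i ∈ {14, 15, 16}) be the placements that put painting i in its forbidden gallery position. Any j of these fix j positions, leaving (5−j)! ways to fill the rest, and there are C(3,j) ways to pick which j.
By inclusion–exclusion, the number of valid placements is Σ_{j=0}^{3} (−1)^j C(3,j)·(5−j)!.
Computing: 120 − 72 + 18 − 2 = 64.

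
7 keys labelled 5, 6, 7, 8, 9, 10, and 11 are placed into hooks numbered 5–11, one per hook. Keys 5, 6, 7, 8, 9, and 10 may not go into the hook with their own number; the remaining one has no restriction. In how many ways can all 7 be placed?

Let Aᵢ (for 5 ≤ i ≤ 10) be the placements that put key i in its forbidden hook. Any j of these fix j positions, leaving (7−j)! ways to fill the rest, and there are C(6,j) ways to pick which j.
By inclusion–exclusion, the number of valid placements is Σ_{j=0}^{6} (−1)^j C(6,j)·(7−j)!.
Computing: 5040 − 4320 + 1800 − 480 + 90 − 12 + 1 = 2119.

2119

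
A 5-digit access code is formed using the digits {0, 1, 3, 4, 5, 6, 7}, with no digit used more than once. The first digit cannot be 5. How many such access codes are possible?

The first digit has 7−1 = 6 choices (anything except 5).
The remaining 4 digits are filled from the other 6 symbols without repetition: 6 × 5 × 4 × 3 = 360.
Total: 6 × 360 = 2160.

2160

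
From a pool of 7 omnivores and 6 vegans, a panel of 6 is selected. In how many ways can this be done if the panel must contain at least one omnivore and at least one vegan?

1708

With no constraint there are C(13,6) = 1716 possible selections.
Subtract selections that omit an entire group: no omnivores → C(6,6) = 1; no vegans → C(7,6) = 7.
Both groups omitted at once is impossible, so 1716 − 8 = 1708.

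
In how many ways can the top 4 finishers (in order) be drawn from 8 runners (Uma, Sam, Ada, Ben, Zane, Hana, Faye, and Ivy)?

There are 8 choices for 1st place, 7 for 2nd, and so on down to 5 for position 4.
That gives 8 × 7 × 6 × 5 = 1680.

1680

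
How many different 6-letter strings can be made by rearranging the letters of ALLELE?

60

ALLELE has 6 letters with E appearing twice and L appearing 3 times.
So there are 6! / (3!·2!) = 60 distinguishable arrangements.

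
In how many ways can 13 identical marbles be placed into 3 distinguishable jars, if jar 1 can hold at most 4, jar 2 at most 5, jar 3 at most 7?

10

Ignoring the caps, the number of non-negative solutions to x_1+…+x_3 = 13 is C(15,2) = 105.
Subtract solutions that violate a single cap (substitute x_i' = x_i − (cap_i+1)): x_1 ≥ 5 gives C(10,2) = 45; x_2 ≥ 6 gives C(9,2) = 36; x_3 ≥ 8 gives C(7,2) = 21. Together 102.
Add back pairs where two caps are both exceeded: 6 + 1 + 0 = 7.
By inclusion–exclusion the count is 105 − 102 + 7 = 10.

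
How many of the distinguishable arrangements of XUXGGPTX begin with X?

1260

Fix X in the first position and arrange the remaining 7 letters.
Those 7 letters have G appearing twice and X appearing twice, giving (7)!/(2!·2!) = 1260.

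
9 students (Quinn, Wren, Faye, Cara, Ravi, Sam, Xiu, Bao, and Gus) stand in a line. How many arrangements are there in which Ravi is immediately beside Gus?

Treat {Ravi, Gus} as a single unit. There are 8 units to order, and the pair itself can be ordered 2 ways.
That gives 2 × 8! = 2 × 40320 = 80640.

80640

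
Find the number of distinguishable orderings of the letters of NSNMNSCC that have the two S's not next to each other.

1260

There are 8!/(3!·2!·2!) = 1680 arrangements of NSNMNSCC in total.
If the two S's are adjacent, glue them into one block, leaving 7 items to arrange: (7)!/(3!·2!) = 420 ways.
Subtracting, 1680 − 420 = 1260 arrangements keep the S's apart.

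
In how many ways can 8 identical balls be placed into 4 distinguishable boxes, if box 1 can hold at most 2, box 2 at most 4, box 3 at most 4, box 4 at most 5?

61

Without the upper bounds there are C(11,3) = 165 ways to split 8 among 4 boxes.
Subtract solutions that violate a single cap (substitute x_i' = x_i − (cap_i+1)): x_1 ≥ 3 gives C(8,3) = 56; x_2 ≥ 5 gives C(6,3) = 20; x_3 ≥ 5 gives C(6,3) = 20; x_4 ≥ 6 gives C(5,3) = 10. Together 106.
Add back pairs where two caps are both exceeded: 1 + 1 + 0 + 0 + 0 + 0 = 2.
By inclusion–exclusion the count is 165 − 106 + 2 = 61.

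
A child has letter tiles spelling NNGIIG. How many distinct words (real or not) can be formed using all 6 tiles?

90

The 6 letters of NNGIIG have repeats: G appearing twice, I appearing twice, and N appearing twice.
Dividing 6! = 720 by 2!·2!·2! = 8 for the repeated letters gives 90.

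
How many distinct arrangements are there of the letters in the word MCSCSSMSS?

Letter multiplicities in MCSCSSMSS: C×2, M×2, S×5.
The number of distinct arrangements is 9!/(5!·2!·2!) = 362880/480 = 756.

756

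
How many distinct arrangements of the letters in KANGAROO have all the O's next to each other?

Treat the 2 copies of O as a single block. The multiset to arrange is then {OO, A, A, G, K, N, R}, 7 items in all.
That gives (7)!/(2!) = 2520 arrangements.

2520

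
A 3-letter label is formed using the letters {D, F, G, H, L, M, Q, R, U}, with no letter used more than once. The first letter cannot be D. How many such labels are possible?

448

The first letter has 9−1 = 8 choices (anything except D).
The remaining 2 letters are filled from the other 8 symbols without repetition: 8 × 7 = 56.
Total: 8 × 56 = 448.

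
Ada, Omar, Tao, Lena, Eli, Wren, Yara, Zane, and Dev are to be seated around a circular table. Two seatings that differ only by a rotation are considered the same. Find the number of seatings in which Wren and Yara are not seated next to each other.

30240

All circular seatings of 9 people number (8)! = 40320.
Those with Wren next to Yara: fuse the pair into one unit and seat 8 units around a circle — 2·(7)! = 10080.
Subtracting, 40320 − 10080 = 30240.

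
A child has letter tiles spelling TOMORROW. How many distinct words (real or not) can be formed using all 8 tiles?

Letter multiplicities in TOMORROW: M×1, O×3, R×2, T×1, W×1.
The number of distinct arrangements is 8!/(3!·2!) = 40320/12 = 3360.

3360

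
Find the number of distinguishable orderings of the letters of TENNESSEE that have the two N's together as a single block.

840

Treat the 2 copies of N as a single block. The multiset to arrange is then {NN, E, E, E, E, S, S, T}, 8 items in all.
That gives (8)!/(4!·2!) = 840 arrangements.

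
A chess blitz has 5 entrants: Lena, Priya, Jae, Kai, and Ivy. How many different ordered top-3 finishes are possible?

60

There are 5 choices for 1st place, 4 for 2nd, and 3 for 3rd.
That gives 5 × 4 × 3 = 60.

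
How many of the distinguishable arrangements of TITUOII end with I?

180

Fix I in the last position and arrange the remaining 6 letters.
Those 6 letters have I appearing twice and T appearing twice, giving (6)!/(2!·2!) = 180.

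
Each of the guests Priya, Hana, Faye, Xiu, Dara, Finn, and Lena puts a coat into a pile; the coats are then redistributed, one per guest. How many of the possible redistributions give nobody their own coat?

Count assignments avoiding every fixed point. For any j of the 7 guests fixed to their own coat, the other 7−j can be arranged in (7−j)! ways.
By inclusion–exclusion this is Σ_{j=0}^{7} (−1)^j C(7,j)·(7−j)!.
Computing: 5040 − 5040 + 2520 − 840 + 210 − 42 + 7 − 1 = 1854.

1854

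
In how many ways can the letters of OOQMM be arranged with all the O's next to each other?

12

Treat the 2 copies of O as a single block. The multiset to arrange is then {OO, M, M, Q}, 4 items in all.
That gives (4)!/(2!) = 12 arrangements.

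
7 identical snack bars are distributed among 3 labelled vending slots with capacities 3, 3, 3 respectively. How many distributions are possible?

Ignoring the caps, the number of non-negative solutions to x_1+…+x_3 = 7 is C(9,2) = 36.
Subtract solutions that violate a single cap (substitute x_i' = x_i − (cap_i+1)): x_1 ≥ 4 gives C(5,2) = 10; x_2 ≥ 4 gives C(5,2) = 10; x_3 ≥ 4 gives C(5,2) = 10. Together 30.
No two caps can be exceeded simultaneously, so the pair terms are all 0.
By inclusion–exclusion the count is 36 − 30 + 0 = 6.

6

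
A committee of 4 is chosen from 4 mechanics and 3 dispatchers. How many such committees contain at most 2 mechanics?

Split by how many mechanics are chosen (0 through 2).
Sum: C(4,0)·C(3,4) + C(4,1)·C(3,3) + C(4,2)·C(3,2) = 0 + 4 + 18 = 22.

22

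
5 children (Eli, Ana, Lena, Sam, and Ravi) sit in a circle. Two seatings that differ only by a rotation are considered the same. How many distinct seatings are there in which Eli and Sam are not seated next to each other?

12

All circular seatings of 5 people number (4)! = 24.
Seatings with Eli beside Sam: treat them as a block with 2 internal orders, giving 2 × (3)! = 12.
Subtracting, 24 − 12 = 12.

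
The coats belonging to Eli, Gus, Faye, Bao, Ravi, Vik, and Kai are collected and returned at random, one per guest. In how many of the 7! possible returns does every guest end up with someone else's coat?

This is the derangement count D_7: permutations of 7 items with no fixed point.
By inclusion–exclusion this is Σ_{j=0}^{7} (−1)^j C(7,j)·(7−j)!.
Computing: 5040 − 5040 + 2520 − 840 + 210 − 42 + 7 − 1 = 1854.

1854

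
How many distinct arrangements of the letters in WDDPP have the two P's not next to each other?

18

Total arrangements of WDDPP: 5!/(2!·2!) = 30.
Arrangements with the P's together: treat PP as one letter, giving (4)!/(2!) = 12.
Subtracting, 30 − 12 = 18 arrangements keep the P's apart.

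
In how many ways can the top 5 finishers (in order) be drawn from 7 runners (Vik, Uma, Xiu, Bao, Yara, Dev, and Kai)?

There are 7 choices for 1st place, 6 for 2nd, and so on down to 3 for position 5.
That gives 7 × 6 × 5 × 4 × 3 = 2520.

2520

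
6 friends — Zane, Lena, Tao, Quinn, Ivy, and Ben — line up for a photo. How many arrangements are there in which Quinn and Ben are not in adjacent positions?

480

There are 6! = 720 arrangements in all. If Quinn and Ben are adjacent, merging them into one block gives 2·(5)! = 240 arrangements.
So 720 − 240 = 480 arrangements keep them apart.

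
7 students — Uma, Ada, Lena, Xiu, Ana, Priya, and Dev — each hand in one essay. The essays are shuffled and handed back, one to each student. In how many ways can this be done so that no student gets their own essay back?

1854

Count assignments avoiding every fixed point. For any j of the 7 students fixed to their own essay, the other 7−j can be arranged in (7−j)! ways.
By inclusion–exclusion this is Σ_{j=0}^{7} (−1)^j C(7,j)·(7−j)!.
Computing: 5040 − 5040 + 2520 − 840 + 210 − 42 + 7 − 1 = 1854.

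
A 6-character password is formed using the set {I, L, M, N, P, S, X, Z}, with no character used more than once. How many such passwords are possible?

20160

With no repetition, fill the 6 characters in order: 8 choices, then 7, down to 3.
8 × 7 × 6 × 5 × 4 × 3 = 20160.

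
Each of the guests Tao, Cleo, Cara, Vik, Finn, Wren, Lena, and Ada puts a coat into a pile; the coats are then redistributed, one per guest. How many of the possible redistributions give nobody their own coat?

14833

This is the derangement count D_8: permutations of 8 items with no fixed point.
By inclusion–exclusion this is Σ_{j=0}^{8} (−1)^j C(8,j)·(8−j)!.
Computing: 40320 − 40320 + 20160 − 6720 + 1680 − 336 + 56 − 8 + 1 = 14833.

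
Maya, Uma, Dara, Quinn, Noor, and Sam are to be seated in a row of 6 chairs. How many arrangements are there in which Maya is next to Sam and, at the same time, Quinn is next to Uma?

96

Treat {Maya,Sam} as one block (2 orders) and {Quinn,Uma} as another (2 orders).
That leaves 4 units to arrange: 2 × 2 × 4! = 4 × 24 = 96.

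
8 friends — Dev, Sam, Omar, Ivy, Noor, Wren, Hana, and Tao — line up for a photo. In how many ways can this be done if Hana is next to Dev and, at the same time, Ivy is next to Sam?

2880

Treat {Hana,Dev} as one block (2 orders) and {Ivy,Sam} as another (2 orders).
That leaves 6 units to arrange: 2 × 2 × 6! = 4 × 720 = 2880.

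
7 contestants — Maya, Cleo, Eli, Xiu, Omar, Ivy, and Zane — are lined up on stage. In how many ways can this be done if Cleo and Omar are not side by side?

Of the 7! = 5040 arrangements, those with Cleo and Omar adjacent number 2 × 6! = 1440 (treat the pair as a block with 2 internal orders).
So 5040 − 1440 = 3600 arrangements keep them apart.

3600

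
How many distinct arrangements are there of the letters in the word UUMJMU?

60

Letter multiplicities in UUMJMU: J×1, M×2, U×3.
The number of distinct arrangements is 6!/(3!·2!) = 720/12 = 60.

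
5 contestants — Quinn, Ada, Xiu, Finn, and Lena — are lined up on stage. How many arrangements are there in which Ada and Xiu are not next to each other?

72

There are 5! = 120 arrangements in all. If Ada and Xiu are adjacent, merging them into one block gives 2·(4)! = 48 arrangements.
So 120 − 48 = 72 arrangements keep them apart.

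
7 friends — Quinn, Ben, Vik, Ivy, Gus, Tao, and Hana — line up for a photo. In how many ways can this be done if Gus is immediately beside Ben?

Treat {Gus, Ben} as a single unit. There are 6 units to order, and the pair itself can be ordered 2 ways.
So the count is 2·(6)! = 1440.

1440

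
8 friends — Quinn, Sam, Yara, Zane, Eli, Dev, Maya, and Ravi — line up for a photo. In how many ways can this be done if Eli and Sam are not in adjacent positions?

Of the 8! = 40320 arrangements, those with Eli and Sam adjacent number 2 × 7! = 10080 (treat the pair as a block with 2 internal orders).
Complementary counting: 40320 − 10080 = 30240.

30240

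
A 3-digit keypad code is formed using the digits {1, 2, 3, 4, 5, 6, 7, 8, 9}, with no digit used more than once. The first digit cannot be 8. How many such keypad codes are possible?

The first digit has 9−1 = 8 choices (anything except 8).
The remaining 2 digits are filled from the other 8 symbols without repetition: 8 × 7 = 56.
Total: 8 × 56 = 448.

448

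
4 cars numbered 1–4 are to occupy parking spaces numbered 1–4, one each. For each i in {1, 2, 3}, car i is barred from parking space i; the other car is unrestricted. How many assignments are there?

11

Let Aᵢ (for i ∈ {1, 2, 3}) be the placements that put car i in its forbidden parking space. Any j of these fix j positions, leaving (4−j)! ways to fill the rest, and there are C(3,j) ways to pick which j.
By inclusion–exclusion, the number of valid placements is Σ_{j=0}^{3} (−1)^j C(3,j)·(4−j)!.
Computing: 24 − 18 + 6 − 1 = 11.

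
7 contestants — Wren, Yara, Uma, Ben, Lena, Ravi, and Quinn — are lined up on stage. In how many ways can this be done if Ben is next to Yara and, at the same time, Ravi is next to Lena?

480

Treat {Ben,Yara} as one block (2 orders) and {Ravi,Lena} as another (2 orders).
That leaves 5 units to arrange: 2 × 2 × 5! = 4 × 120 = 480.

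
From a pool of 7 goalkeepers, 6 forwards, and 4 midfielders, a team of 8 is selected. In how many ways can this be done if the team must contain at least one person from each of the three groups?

22813

Unrestricted: C(17,8) = 24310 ways to pick any 8 of the 17.
Selections missing a whole group: no goalkeepers → C(10,8) = 45; no forwards → C(11,8) = 165; no midfielders → C(13,8) = 1287.
Add back selections omitting two groups (i.e. drawn from a single group): C(7,8) + C(6,8) + C(4,8) = 0.
By inclusion–exclusion: 24310 − 1497 + 0 = 22813.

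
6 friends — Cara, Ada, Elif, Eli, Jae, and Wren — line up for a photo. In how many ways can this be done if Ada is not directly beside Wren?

480

Of the 6! = 720 arrangements, those with Ada and Wren adjacent number 2 × 5! = 240 (treat the pair as a block with 2 internal orders).
Complementary counting: 720 − 240 = 480.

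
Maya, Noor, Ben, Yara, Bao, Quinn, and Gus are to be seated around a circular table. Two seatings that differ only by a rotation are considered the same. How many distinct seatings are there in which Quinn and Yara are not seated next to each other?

All circular seatings of 7 people number (6)! = 720.
Those with Quinn next to Yara: fuse the pair into one unit and seat 6 units around a circle — 2·(5)! = 240.
Subtracting, 720 − 240 = 480.

480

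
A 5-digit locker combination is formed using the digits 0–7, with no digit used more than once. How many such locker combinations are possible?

Choose and order 5 of the 8 symbols: the first digit has 8 options, the next 7, and so on down to 4.
8 × 7 × 6 × 5 × 4 = 6720.

6720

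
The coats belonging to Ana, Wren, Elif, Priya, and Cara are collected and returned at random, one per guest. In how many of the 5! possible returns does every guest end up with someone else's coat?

Let Aᵢ be the assignments in which guest i gets their own coat. We want the size of the complement of A₁∪…∪A_5.
By inclusion–exclusion this is Σ_{j=0}^{5} (−1)^j C(5,j)·(5−j)!.
Computing: 120 − 120 + 60 − 20 + 5 − 1 = 44.

44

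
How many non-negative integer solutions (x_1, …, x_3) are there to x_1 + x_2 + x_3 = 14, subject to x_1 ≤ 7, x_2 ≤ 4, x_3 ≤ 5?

6

By stars and bars, unrestricted non-negative solutions to x_1+…+x_3 = 14 number C(14+2,2) = 120.
Subtract solutions that violate a single cap (substitute x_i' = x_i − (cap_i+1)): x_1 ≥ 8 gives C(8,2) = 28; x_2 ≥ 5 gives C(11,2) = 55; x_3 ≥ 6 gives C(10,2) = 45. Together 128.
Add back pairs where two caps are both exceeded: 3 + 1 + 10 = 14.
By inclusion–exclusion the count is 120 − 128 + 14 = 6.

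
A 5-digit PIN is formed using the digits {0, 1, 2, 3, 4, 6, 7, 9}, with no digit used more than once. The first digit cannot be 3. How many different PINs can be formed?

5880

The first digit has 8−1 = 7 choices (anything except 3).
The remaining 4 digits are filled from the other 7 symbols without repetition: 7 × 6 × 5 × 4 = 840.
Total: 7 × 840 = 5880.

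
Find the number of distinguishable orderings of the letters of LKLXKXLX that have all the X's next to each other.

Treat the 3 copies of X as a single block. The multiset to arrange is then {XXX, K, K, L, L, L}, 6 items in all.
That gives (6)!/(3!·2!) = 60 arrangements.

60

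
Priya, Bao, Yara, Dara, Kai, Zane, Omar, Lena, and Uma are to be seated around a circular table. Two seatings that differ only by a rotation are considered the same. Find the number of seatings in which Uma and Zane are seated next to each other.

10080

Treat {Uma, Zane} as one unit (2 internal orders) and seat the resulting 8 units around the table: (7)! circular arrangements.
So 2 × (7)! = 2 × 5040 = 10080.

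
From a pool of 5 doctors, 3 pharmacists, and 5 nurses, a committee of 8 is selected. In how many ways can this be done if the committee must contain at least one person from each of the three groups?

Unrestricted: C(13,8) = 1287 ways to pick any 8 of the 13.
Selections missing a whole group: no doctors → C(8,8) = 1; no pharmacists → C(10,8) = 45; no nurses → C(8,8) = 1.
Add back selections omitting two groups (i.e. drawn from a single group): C(5,8) + C(3,8) + C(5,8) = 0.
By inclusion–exclusion: 1287 − 47 + 0 = 1240.

1240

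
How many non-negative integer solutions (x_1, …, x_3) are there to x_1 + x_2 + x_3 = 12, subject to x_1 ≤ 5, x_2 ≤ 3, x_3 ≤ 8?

14

By stars and bars, unrestricted non-negative solutions to x_1+…+x_3 = 12 number C(12+2,2) = 91.
Subtract solutions that violate a single cap (substitute x_i' = x_i − (cap_i+1)): x_1 ≥ 6 gives C(8,2) = 28; x_2 ≥ 4 gives C(10,2) = 45; x_3 ≥ 9 gives C(5,2) = 10. Together 83.
Add back pairs where two caps are both exceeded: 6 + 0 + 0 = 6.
By inclusion–exclusion the count is 91 − 83 + 6 = 14.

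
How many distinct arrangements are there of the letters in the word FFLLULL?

105

FFLLULL has 7 letters with F appearing twice and L appearing 4 times.
So there are 7! / (4!·2!) = 105 distinguishable arrangements.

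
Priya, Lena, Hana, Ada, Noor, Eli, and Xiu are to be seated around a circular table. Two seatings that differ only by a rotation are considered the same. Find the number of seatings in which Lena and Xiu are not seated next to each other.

Without the restriction there are (6)! = 720 seatings.
Those with Lena next to Xiu: fuse the pair into one unit and seat 6 units around a circle — 2·(5)! = 240.
Subtracting, 720 − 240 = 480.

480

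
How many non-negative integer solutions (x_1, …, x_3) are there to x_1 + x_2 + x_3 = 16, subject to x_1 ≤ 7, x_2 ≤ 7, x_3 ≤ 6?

Ignoring the caps, the number of non-negative solutions to x_1+…+x_3 = 16 is C(18,2) = 153.
Subtract solutions that violate a single cap (substitute x_i' = x_i − (cap_i+1)): x_1 ≥ 8 gives C(10,2) = 45; x_2 ≥ 8 gives C(10,2) = 45; x_3 ≥ 7 gives C(11,2) = 55. Together 145.
Add back pairs where two caps are both exceeded: 1 + 3 + 3 = 7.
By inclusion–exclusion the count is 153 − 145 + 7 = 15.

15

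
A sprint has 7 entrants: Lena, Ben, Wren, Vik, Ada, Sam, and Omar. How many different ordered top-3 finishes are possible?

210

There are 7 choices for 1st place, 6 for 2nd, and 5 for 3rd.
That gives 7 × 6 × 5 = 210.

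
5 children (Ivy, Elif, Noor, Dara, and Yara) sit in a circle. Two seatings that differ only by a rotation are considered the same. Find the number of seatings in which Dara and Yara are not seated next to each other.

12

All circular seatings of 5 people number (4)! = 24.
Those with Dara next to Yara: fuse the pair into one unit and seat 4 units around a circle — 2·(3)! = 12.
Subtracting, 24 − 12 = 12.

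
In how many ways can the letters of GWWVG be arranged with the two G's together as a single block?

Treat the 2 copies of G as a single block. The multiset to arrange is then {GG, V, W, W}, 4 items in all.
That gives (4)!/(2!) = 12 arrangements.

12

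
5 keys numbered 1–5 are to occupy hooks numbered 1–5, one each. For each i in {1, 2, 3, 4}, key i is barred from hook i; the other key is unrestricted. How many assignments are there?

53

Let Aᵢ (for 1 ≤ i ≤ 4) be the placements that put key i in its forbidden hook. Any j of these fix j positions, leaving (5−j)! ways to fill the rest, and there are C(4,j) ways to pick which j.
By inclusion–exclusion, the number of valid placements is Σ_{j=0}^{4} (−1)^j C(4,j)·(5−j)!.
Computing: 120 − 96 + 36 − 8 + 1 = 53.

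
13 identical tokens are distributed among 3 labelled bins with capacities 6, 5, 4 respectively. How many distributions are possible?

6

By stars and bars, unrestricted non-negative solutions to x_1+…+x_3 = 13 number C(13+2,2) = 105.
Subtract solutions that violate a single cap (substitute x_i' = x_i − (cap_i+1)): x_1 ≥ 7 gives C(8,2) = 28; x_2 ≥ 6 gives C(9,2) = 36; x_3 ≥ 5 gives C(10,2) = 45. Together 109.
Add back pairs where two caps are both exceeded: 1 + 3 + 6 = 10.
By inclusion–exclusion the count is 105 − 109 + 10 = 6.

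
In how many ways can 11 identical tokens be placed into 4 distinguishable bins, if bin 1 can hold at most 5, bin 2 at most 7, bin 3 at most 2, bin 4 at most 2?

By stars and bars, unrestricted non-negative solutions to x_1+…+x_4 = 11 number C(11+3,3) = 364.
Subtract solutions that violate a single cap (substitute x_i' = x_i − (cap_i+1)): x_1 ≥ 6 gives C(8,3) = 56; x_2 ≥ 8 gives C(6,3) = 20; x_3 ≥ 3 gives C(11,3) = 165; x_4 ≥ 3 gives C(11,3) = 165. Together 406.
Add back pairs where two caps are both exceeded: 0 + 10 + 10 + 1 + 1 + 56 = 78.
By inclusion–exclusion the count is 364 − 406 + 78 = 36.

36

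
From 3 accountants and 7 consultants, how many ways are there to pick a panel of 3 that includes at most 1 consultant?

22

Split by how many consultants are chosen (0 through 1).
Sum: C(7,0)·C(3,3) + C(7,1)·C(3,2) = 1 + 21 = 22.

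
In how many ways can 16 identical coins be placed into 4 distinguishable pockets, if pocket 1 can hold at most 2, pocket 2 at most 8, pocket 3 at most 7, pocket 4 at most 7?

107

Without the upper bounds there are C(19,3) = 969 ways to split 16 among 4 pockets.
Subtract solutions that violate a single cap (substitute x_i' = x_i − (cap_i+1)): x_1 ≥ 3 gives C(16,3) = 560; x_2 ≥ 9 gives C(10,3) = 120; x_3 ≥ 8 gives C(11,3) = 165; x_4 ≥ 8 gives C(11,3) = 165. Together 1010.
Add back pairs where two caps are both exceeded: 35 + 56 + 56 + 0 + 0 + 1 = 148.
By inclusion–exclusion the count is 969 − 1010 + 148 = 107.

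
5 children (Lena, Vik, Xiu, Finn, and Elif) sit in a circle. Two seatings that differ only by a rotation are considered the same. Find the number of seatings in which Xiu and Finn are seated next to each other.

Treat {Xiu, Finn} as one unit (2 internal orders) and seat the resulting 4 units around the table: (3)! circular arrangements.
So 2 × (3)! = 2 × 6 = 12.

12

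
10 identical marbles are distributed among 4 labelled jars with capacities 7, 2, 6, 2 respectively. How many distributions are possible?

53

Ignoring the caps, the number of non-negative solutions to x_1+…+x_4 = 10 is C(13,3) = 286.
Subtract solutions that violate a single cap (substitute x_i' = x_i − (cap_i+1)): x_1 ≥ 8 gives C(5,3) = 10; x_2 ≥ 3 gives C(10,3) = 120; x_3 ≥ 7 gives C(6,3) = 20; x_4 ≥ 3 gives C(10,3) = 120. Together 270.
Add back pairs where two caps are both exceeded: 0 + 0 + 0 + 1 + 35 + 1 = 37.
By inclusion–exclusion the count is 286 − 270 + 37 = 53.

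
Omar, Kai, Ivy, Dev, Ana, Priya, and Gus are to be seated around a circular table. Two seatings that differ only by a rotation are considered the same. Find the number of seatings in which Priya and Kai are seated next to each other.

240

Treat {Priya, Kai} as one unit (2 internal orders) and seat the resulting 6 units around the table: (5)! circular arrangements.
So 2 × (5)! = 2 × 120 = 240.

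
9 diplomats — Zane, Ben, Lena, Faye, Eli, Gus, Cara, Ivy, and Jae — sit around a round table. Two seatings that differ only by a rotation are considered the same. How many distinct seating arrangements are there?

40320

Fix one person's seat to break rotational symmetry; the remaining 8 people can be arranged in (8)! = 40320 ways.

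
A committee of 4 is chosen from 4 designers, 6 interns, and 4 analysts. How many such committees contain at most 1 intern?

Split by how many interns are chosen (0 through 1).
Sum: C(6,0)·C(8,4) + C(6,1)·C(8,3) = 70 + 336 = 406.

406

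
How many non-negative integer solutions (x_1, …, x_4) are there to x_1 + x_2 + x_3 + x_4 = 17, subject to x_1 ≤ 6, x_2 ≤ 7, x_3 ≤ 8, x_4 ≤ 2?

64

By stars and bars, unrestricted non-negative solutions to x_1+…+x_4 = 17 number C(17+3,3) = 1140.
Subtract solutions that violate a single cap (substitute x_i' = x_i − (cap_i+1)): x_1 ≥ 7 gives C(13,3) = 286; x_2 ≥ 8 gives C(12,3) = 220; x_3 ≥ 9 gives C(11,3) = 165; x_4 ≥ 3 gives C(17,3) = 680. Together 1351.
Add back pairs where two caps are both exceeded: 10 + 4 + 120 + 1 + 84 + 56 = 275.
By inclusion–exclusion the count is 1140 − 1351 + 275 = 64.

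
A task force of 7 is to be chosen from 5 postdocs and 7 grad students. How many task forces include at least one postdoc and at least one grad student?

791

With no constraint there are C(12,7) = 792 possible selections.
Selections missing a whole group: no postdocs → C(7,7) = 1; no grad students → C(5,7) = 0.
Both groups omitted at once is impossible, so 792 − 1 = 791.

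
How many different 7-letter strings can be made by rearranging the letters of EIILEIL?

The 7 letters of EIILEIL have repeats: E appearing twice, I appearing 3 times, and L appearing twice.
The number of distinct arrangements is 7!/(3!·2!·2!) = 5040/24 = 210.

210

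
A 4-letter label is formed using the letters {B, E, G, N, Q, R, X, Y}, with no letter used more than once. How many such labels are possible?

1680

With no repetition, fill the 4 letters in order: 8 choices, then 7, down to 5.
8 × 7 × 6 × 5 = 1680.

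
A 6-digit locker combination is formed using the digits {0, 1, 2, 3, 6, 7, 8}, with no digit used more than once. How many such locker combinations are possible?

With no repetition, fill the 6 digits in order: 7 choices, then 6, down to 2.
7 × 6 × 5 × 4 × 3 × 2 = 5040.

5040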